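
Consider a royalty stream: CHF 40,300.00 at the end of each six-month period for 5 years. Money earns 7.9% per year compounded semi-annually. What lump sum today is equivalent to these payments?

CHF 327,684.22

This is an ordinary annuity: 10 payments of CHF 40,300.00 at the end of each six-month period.
Periodic rate r = 0.079/2 per half-year; n is counted in half-years.
PV = PMT × [(1 − (1+r)^−n)/r] = 40,300 × [1 − (1+r)^−10] / r = CHF 327,684.22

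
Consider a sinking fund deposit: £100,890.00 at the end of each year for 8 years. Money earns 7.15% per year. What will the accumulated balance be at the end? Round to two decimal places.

£1,040,719.67

This is an ordinary annuity: 8 deposits of £100,890.00 at the end of each year.
Periodic rate r = 0.0715 per year.
FV = PMT × [((1+r)^n − 1)/r] = 100,890 × [(1+r)^8 − 1] / r = £1,040,719.67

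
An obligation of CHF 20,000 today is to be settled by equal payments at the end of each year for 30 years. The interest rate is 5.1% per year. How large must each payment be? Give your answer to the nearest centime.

CHF 1,315.90

Level ordinary annuity; solve PV = PMT × [(1 − (1+r)^−n)/r] for PMT.
Periodic rate r = 0.051 per year.
With n = 30: PMT = 20,000 / ([(1 − (1+r)^−n)/r]) = CHF 1,315.90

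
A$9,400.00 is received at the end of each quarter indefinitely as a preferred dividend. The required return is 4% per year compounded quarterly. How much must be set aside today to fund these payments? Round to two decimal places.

A$940,000.00

Periodic rate r = 0.04/4 per quarter.
Level perpetuity: PV = PMT / r = 9,400 / (0.04/4) = A$940,000.00.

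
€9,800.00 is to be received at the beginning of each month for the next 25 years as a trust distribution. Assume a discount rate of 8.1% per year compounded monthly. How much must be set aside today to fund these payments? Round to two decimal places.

€1,267,405.69

This is an annuity due: 300 payments of €9,800.00 at the beginning of each month.
Periodic rate r = 0.081/12 per month; n is counted in months.
PV = PMT × [(1 − (1+r)^−n)/r] × (1+r) = 9,800 × [1 − (1+r)^−300] / r × (1+r) = €1,267,405.69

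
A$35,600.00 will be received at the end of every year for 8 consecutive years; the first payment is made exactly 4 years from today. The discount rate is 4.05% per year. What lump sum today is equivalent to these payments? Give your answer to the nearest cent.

Ordinary annuity of 8 payments, first payment at period 4.
Periodic rate r = 0.0405 per year.
The ordinary-annuity PV formula values the stream one period before the first payment (period 3); discount that back 3 periods:
PV₀ = 35,600 × [1 − (1+r)^−8] / r × (1+r)^−3 = A$212,334.09

A$212,334.09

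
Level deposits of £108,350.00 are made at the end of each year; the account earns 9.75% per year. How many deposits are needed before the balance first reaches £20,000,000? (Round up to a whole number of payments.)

Periodic rate r = 0.0975 per year.
Ordinary annuity FV: 20,000,000 = 108,350 × [((1+r)^n − 1)/r].
(1+r)^n = 1 + 20,000,000 × r / 108,350, so n = ln(1 + 20,000,000·r/108,350) / ln(1+r) = 31.65.
Round up to a whole number of payments: n = 32.

32 payments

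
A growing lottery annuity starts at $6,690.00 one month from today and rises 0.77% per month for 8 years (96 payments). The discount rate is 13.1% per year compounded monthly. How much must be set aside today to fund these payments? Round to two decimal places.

Periodic rate r = 0.131/12 per month; n is counted in months.
Growing ordinary annuity: PV = PMT₁ × [1 − ((1+g)/(1+r))^n] / (r − g) = 6,690 × [1 − ((1+0.0077)/(1+r))^96] / (r − 0.0077) = $548,188.22.

$548,188.22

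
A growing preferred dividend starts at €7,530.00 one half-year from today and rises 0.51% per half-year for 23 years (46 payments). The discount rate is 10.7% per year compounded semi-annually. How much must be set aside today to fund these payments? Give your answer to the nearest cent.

Periodic rate r = 0.107/2 per half-year; n is counted in half-years.
Growing ordinary annuity: PV = PMT₁ × [1 − ((1+g)/(1+r))^n] / (r − g) = 7,530 × [1 − ((1+0.0051)/(1+r))^46] / (r − 0.0051) = €137,697.70.

€137,697.70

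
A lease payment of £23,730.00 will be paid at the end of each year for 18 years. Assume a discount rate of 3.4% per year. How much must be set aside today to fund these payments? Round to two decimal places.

This is an ordinary annuity: 18 payments of £23,730.00 at the end of each year.
Periodic rate r = 0.034 per year.
PV = PMT × [(1 − (1+r)^−n)/r] = 23,730 × [1 − (1+r)^−18] / r = £315,601.72

£315,601.72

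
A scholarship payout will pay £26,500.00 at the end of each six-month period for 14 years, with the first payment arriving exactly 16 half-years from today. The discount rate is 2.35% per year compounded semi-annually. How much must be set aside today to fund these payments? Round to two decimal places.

£528,050.97

Ordinary annuity of 28 payments, first payment at period 16.
Periodic rate r = 0.0235/2 per half-year; n is counted in half-years.
The ordinary-annuity PV formula values the stream one period before the first payment (period 15); discount that back 15 periods:
PV₀ = 26,500 × [1 − (1+r)^−28] / r × (1+r)^−15 = £528,050.97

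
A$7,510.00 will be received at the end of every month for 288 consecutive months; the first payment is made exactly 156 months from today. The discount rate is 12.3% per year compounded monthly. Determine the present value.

A$142,817.35

Ordinary annuity of 288 payments, first payment at period 156.
Periodic rate r = 0.123/12 per month; n is counted in months.
The ordinary-annuity PV formula values the stream one period before the first payment (period 155); discount that back 155 periods:
PV₀ = 7,510 × [1 − (1+r)^−288] / r × (1+r)^−155 = A$142,817.35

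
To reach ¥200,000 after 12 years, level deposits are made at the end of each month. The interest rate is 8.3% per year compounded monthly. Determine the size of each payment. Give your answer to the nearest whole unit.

¥815

Level ordinary annuity; solve FV = PMT × [((1+r)^n − 1)/r] for PMT.
Periodic rate r = 0.083/12 per month; n is counted in months.
With n = 144: PMT = 200,000 / ([((1+r)^n − 1)/r]) = ¥815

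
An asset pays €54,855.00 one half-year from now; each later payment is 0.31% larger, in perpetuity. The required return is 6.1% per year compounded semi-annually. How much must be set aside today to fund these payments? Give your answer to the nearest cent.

Periodic rate r = 0.061/2 per half-year.
Growing perpetuity (Gordon): PV = PMT₁ / (r − g) = 54,855 / (r − 0.0031) = €2,002,007.30.

€2,002,007.30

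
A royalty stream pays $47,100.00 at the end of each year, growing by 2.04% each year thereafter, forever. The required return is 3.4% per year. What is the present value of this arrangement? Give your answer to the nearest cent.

$3,463,235.29

Periodic rate r = 0.034 per year.
Growing perpetuity (Gordon): PV = PMT₁ / (r − g) = 47,100 / (r − 0.0204) = $3,463,235.29.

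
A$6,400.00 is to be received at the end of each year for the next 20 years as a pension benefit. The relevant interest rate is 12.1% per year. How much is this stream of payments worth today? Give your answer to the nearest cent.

A$47,506.36

This is an ordinary annuity: 20 payments of A$6,400.00 at the end of each year.
Periodic rate r = 0.121 per year.
PV = PMT × [(1 − (1+r)^−n)/r] = 6,400 × [1 − (1+r)^−20] / r = A$47,506.36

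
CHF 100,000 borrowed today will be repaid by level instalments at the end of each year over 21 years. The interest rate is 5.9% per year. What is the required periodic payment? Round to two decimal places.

CHF 8,429.10

Level ordinary annuity; solve PV = PMT × [(1 − (1+r)^−n)/r] for PMT.
Periodic rate r = 0.059 per year.
With n = 21: PMT = 100,000 / ([(1 − (1+r)^−n)/r]) = CHF 8,429.10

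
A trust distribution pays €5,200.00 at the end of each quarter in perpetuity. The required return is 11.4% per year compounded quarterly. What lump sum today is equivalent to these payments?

Periodic rate r = 0.114/4 per quarter.
Level perpetuity: PV = PMT / r = 5,200 / (0.114/4) = €182,456.14.

€182,456.14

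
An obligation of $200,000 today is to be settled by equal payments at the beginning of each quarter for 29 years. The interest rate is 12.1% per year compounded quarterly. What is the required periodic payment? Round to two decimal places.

Level annuity due; solve PV = PMT × [(1 − (1+r)^−n)/r] × (1+r) for PMT.
Periodic rate r = 0.121/4 per quarter; n is counted in quarters.
With n = 116: PMT = 200,000 / ([(1 − (1+r)^−n)/r] × (1+r)) = $6,063.51

$6,063.51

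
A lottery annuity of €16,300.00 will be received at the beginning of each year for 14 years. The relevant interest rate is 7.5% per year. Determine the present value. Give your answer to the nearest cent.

€148,751.20

This is an annuity due: 14 payments of €16,300.00 at the beginning of each year.
Periodic rate r = 0.075 per year.
PV = PMT × [(1 − (1+r)^−n)/r] × (1+r) = 16,300 × [1 − (1+r)^−14] / r × (1+r) = €148,751.20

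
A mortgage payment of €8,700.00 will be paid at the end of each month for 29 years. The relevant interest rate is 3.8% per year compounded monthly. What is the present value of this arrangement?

This is an ordinary annuity: 348 payments of €8,700.00 at the end of each month.
Periodic rate r = 0.038/12 per month; n is counted in months.
PV = PMT × [(1 − (1+r)^−n)/r] = 8,700 × [1 − (1+r)^−348] / r = €1,833,085.60

€1,833,085.60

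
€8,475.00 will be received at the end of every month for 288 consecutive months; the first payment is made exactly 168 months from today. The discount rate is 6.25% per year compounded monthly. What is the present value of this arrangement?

Ordinary annuity of 288 payments, first payment at period 168.
Periodic rate r = 0.0625/12 per month; n is counted in months.
The ordinary-annuity PV formula values the stream one period before the first payment (period 167); discount that back 167 periods:
PV₀ = 8,475 × [1 − (1+r)^−288] / r × (1+r)^−167 = €530,318.77

€530,318.77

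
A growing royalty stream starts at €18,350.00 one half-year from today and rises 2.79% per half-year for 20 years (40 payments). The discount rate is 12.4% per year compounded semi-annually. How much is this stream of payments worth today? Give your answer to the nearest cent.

Periodic rate r = 0.124/2 per half-year; n is counted in half-years.
Growing ordinary annuity: PV = PMT₁ × [1 − ((1+g)/(1+r))^n] / (r − g) = 18,350 × [1 − ((1+0.0279)/(1+r))^40] / (r − 0.0279) = €392,263.35.

€392,263.35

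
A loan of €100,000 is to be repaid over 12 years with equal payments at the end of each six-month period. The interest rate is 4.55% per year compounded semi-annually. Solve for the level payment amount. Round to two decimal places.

Level ordinary annuity; solve PV = PMT × [(1 − (1+r)^−n)/r] for PMT.
Periodic rate r = 0.0455/2 per half-year; n is counted in half-years.
With n = 24: PMT = 100,000 / ([(1 − (1+r)^−n)/r]) = €5,453.24

€5,453.24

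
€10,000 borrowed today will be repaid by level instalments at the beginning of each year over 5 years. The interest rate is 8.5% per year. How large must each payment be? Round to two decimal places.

Level annuity due; solve PV = PMT × [(1 − (1+r)^−n)/r] × (1+r) for PMT.
Periodic rate r = 0.085 per year.
With n = 5: PMT = 10,000 / ([(1 − (1+r)^−n)/r] × (1+r)) = €2,338.85

€2,338.85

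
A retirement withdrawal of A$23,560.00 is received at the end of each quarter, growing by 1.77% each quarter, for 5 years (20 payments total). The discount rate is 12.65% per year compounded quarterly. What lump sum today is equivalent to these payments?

A$402,667.23

Periodic rate r = 0.1265/4 per quarter; n is counted in quarters.
Growing ordinary annuity: PV = PMT₁ × [1 − ((1+g)/(1+r))^n] / (r − g) = 23,560 × [1 − ((1+0.0177)/(1+r))^20] / (r − 0.0177) = A$402,667.23.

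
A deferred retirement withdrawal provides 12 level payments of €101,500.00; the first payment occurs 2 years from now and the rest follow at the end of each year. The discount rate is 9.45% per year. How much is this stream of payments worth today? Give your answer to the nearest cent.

Ordinary annuity of 12 payments, first payment at period 2.
Periodic rate r = 0.0945 per year.
The ordinary-annuity PV formula values the stream one period before the first payment (period 1); discount that back 1 periods:
PV₀ = 101,500 × [1 − (1+r)^−12] / r × (1+r)^−1 = €649,267.94

€649,267.94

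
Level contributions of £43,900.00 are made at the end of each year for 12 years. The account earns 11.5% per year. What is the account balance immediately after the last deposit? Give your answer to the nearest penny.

£1,027,760.90

This is an ordinary annuity: 12 deposits of £43,900.00 at the end of each year.
Periodic rate r = 0.115 per year.
FV = PMT × [((1+r)^n − 1)/r] = 43,900 × [(1+r)^12 − 1] / r = £1,027,760.90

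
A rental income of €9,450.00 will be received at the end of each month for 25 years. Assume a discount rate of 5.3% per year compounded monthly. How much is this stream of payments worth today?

This is an ordinary annuity: 300 payments of €9,450.00 at the end of each month.
Periodic rate r = 0.053/12 per month; n is counted in months.
PV = PMT × [(1 − (1+r)^−n)/r] = 9,450 × [1 − (1+r)^−300] / r = €1,569,242.98

€1,569,242.98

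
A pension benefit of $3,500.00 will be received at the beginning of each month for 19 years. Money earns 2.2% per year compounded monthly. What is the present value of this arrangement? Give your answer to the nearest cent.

$652,931.32

This is an annuity due: 228 payments of $3,500.00 at the beginning of each month.
Periodic rate r = 0.022/12 per month; n is counted in months.
PV = PMT × [(1 − (1+r)^−n)/r] × (1+r) = 3,500 × [1 − (1+r)^−228] / r × (1+r) = $652,931.32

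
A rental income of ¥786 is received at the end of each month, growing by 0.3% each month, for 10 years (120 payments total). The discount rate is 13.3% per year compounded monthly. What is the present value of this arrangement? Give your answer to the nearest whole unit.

Periodic rate r = 0.133/12 per month; n is counted in months.
Growing ordinary annuity: PV = PMT₁ × [1 − ((1+g)/(1+r))^n] / (r − g) = 786 × [1 − ((1+0.003)/(1+r))^120] / (r − 0.003) = ¥60,126.

¥60,126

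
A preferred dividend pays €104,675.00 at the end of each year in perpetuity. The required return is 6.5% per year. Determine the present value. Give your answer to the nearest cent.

Periodic rate r = 0.065 per year.
Level perpetuity: PV = PMT / r = 104,675 / (0.065) = €1,610,384.62.

€1,610,384.62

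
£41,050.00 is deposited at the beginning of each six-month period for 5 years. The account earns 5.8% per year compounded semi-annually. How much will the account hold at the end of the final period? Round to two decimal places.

£482,015.25

This is an annuity due: 10 deposits of £41,050.00 at the beginning of each six-month period.
Periodic rate r = 0.058/2 per half-year; n is counted in half-years.
FV = PMT × [((1+r)^n − 1)/r] × (1+r) = 41,050 × [(1+r)^10 − 1] / r × (1+r) = £482,015.25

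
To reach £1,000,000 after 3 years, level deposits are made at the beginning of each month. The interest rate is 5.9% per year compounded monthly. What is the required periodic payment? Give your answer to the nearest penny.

Level annuity due; solve FV = PMT × [((1+r)^n − 1)/r] × (1+r) for PMT.
Periodic rate r = 0.059/12 per month; n is counted in months.
With n = 36: PMT = 1,000,000 / ([((1+r)^n − 1)/r] × (1+r)) = £25,335.42

£25,335.42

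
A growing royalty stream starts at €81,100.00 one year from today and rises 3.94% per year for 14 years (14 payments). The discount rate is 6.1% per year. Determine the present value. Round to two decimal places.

€939,426.72

Periodic rate r = 0.061 per year.
Growing ordinary annuity: PV = PMT₁ × [1 − ((1+g)/(1+r))^n] / (r − g) = 81,100 × [1 − ((1+0.0394)/(1+r))^14] / (r − 0.0394) = €939,426.72.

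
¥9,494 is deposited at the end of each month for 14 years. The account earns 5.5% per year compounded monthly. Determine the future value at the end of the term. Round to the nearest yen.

This is an ordinary annuity: 168 deposits of ¥9,494 at the end of each month.
Periodic rate r = 0.055/12 per month; n is counted in months.
FV = PMT × [((1+r)^n − 1)/r] = 9,494 × [(1+r)^168 − 1] / r = ¥2,394,498

¥2,394,498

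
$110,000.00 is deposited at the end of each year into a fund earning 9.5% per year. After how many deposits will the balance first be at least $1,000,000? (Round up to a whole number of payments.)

7 payments

Periodic rate r = 0.095 per year.
Ordinary annuity FV: 1,000,000 = 110,000 × [((1+r)^n − 1)/r].
(1+r)^n = 1 + 1,000,000 × r / 110,000, so n = ln(1 + 1,000,000·r/110,000) / ln(1+r) = 6.86.
Round up to a whole number of payments: n = 7.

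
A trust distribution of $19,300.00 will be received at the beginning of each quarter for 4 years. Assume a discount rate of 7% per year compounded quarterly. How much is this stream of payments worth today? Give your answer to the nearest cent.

$271,992.59

This is an annuity due: 16 payments of $19,300.00 at the beginning of each quarter.
Periodic rate r = 0.07/4 per quarter; n is counted in quarters.
PV = PMT × [(1 − (1+r)^−n)/r] × (1+r) = 19,300 × [1 − (1+r)^−16] / r × (1+r) = $271,992.59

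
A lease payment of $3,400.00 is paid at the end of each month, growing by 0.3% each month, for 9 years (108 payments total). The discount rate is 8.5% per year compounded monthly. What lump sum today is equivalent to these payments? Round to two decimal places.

$295,744.03

Periodic rate r = 0.085/12 per month; n is counted in months.
Growing ordinary annuity: PV = PMT₁ × [1 − ((1+g)/(1+r))^n] / (r − g) = 3,400 × [1 − ((1+0.003)/(1+r))^108] / (r − 0.003) = $295,744.03.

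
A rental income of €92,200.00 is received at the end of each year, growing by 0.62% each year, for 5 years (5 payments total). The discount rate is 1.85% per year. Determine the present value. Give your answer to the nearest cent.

€441,825.28

Periodic rate r = 0.0185 per year.
Growing ordinary annuity: PV = PMT₁ × [1 − ((1+g)/(1+r))^n] / (r − g) = 92,200 × [1 − ((1+0.0062)/(1+r))^5] / (r − 0.0062) = €441,825.28.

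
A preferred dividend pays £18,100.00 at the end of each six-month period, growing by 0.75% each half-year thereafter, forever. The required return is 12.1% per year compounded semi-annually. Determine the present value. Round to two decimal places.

Periodic rate r = 0.121/2 per half-year.
Growing perpetuity (Gordon): PV = PMT₁ / (r − g) = 18,100 / (r − 0.0075) = £341,509.43.

£341,509.43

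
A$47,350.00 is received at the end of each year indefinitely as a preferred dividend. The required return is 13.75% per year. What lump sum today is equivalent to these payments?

A$344,363.64

Periodic rate r = 0.1375 per year.
Level perpetuity: PV = PMT / r = 47,350 / (0.1375) = A$344,363.64.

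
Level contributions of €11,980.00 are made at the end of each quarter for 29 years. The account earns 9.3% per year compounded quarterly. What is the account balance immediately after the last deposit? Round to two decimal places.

€6,896,421.17

This is an ordinary annuity: 116 deposits of €11,980.00 at the end of each quarter.
Periodic rate r = 0.093/4 per quarter; n is counted in quarters.
FV = PMT × [((1+r)^n − 1)/r] = 11,980 × [(1+r)^116 − 1] / r = €6,896,421.17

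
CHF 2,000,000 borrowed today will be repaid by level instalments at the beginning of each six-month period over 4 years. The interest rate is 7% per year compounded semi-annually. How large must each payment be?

Level annuity due; solve PV = PMT × [(1 − (1+r)^−n)/r] × (1+r) for PMT.
Periodic rate r = 0.07/2 per half-year; n is counted in half-years.
With n = 8: PMT = 2,000,000 / ([(1 − (1+r)^−n)/r] × (1+r)) = CHF 281,114.29

CHF 281,114.29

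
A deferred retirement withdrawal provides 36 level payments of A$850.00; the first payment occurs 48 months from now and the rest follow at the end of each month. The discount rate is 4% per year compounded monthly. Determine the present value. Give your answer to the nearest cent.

A$24,621.68

Ordinary annuity of 36 payments, first payment at period 48.
Periodic rate r = 0.04/12 per month; n is counted in months.
The ordinary-annuity PV formula values the stream one period before the first payment (period 47); discount that back 47 periods:
PV₀ = 850 × [1 − (1+r)^−36] / r × (1+r)^−47 = A$24,621.68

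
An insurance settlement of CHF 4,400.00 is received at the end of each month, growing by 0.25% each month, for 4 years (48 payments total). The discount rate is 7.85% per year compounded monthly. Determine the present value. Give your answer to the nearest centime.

Periodic rate r = 0.0785/12 per month; n is counted in months.
Growing ordinary annuity: PV = PMT₁ × [1 − ((1+g)/(1+r))^n] / (r − g) = 4,400 × [1 − ((1+0.0025)/(1+r))^48] / (r − 0.0025) = CHF 191,193.55.

CHF 191,193.55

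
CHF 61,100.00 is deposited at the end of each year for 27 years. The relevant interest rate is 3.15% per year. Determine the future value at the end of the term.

CHF 2,541,575.26

This is an ordinary annuity: 27 deposits of CHF 61,100.00 at the end of each year.
Periodic rate r = 0.0315 per year.
FV = PMT × [((1+r)^n − 1)/r] = 61,100 × [(1+r)^27 − 1] / r = CHF 2,541,575.26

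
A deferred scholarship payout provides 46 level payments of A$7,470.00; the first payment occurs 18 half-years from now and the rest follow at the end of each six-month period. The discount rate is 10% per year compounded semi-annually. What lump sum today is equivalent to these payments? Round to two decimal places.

Ordinary annuity of 46 payments, first payment at period 18.
Periodic rate r = 0.1/2 per half-year; n is counted in half-years.
The ordinary-annuity PV formula values the stream one period before the first payment (period 17); discount that back 17 periods:
PV₀ = 7,470 × [1 − (1+r)^−46] / r × (1+r)^−17 = A$58,273.57

A$58,273.57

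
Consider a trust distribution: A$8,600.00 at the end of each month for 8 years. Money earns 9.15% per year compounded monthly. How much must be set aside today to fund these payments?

This is an ordinary annuity: 96 payments of A$8,600.00 at the end of each month.
Periodic rate r = 0.0915/12 per month; n is counted in months.
PV = PMT × [(1 − (1+r)^−n)/r] = 8,600 × [1 − (1+r)^−96] / r = A$583,916.42

A$583,916.42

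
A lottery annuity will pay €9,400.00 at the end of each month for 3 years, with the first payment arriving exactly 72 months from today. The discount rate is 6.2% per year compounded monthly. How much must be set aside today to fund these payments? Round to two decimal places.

€213,670.48

Ordinary annuity of 36 payments, first payment at period 72.
Periodic rate r = 0.062/12 per month; n is counted in months.
The ordinary-annuity PV formula values the stream one period before the first payment (period 71); discount that back 71 periods:
PV₀ = 9,400 × [1 − (1+r)^−36] / r × (1+r)^−71 = €213,670.48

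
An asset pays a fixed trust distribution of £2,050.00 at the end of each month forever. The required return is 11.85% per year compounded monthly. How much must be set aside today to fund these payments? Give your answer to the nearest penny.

Periodic rate r = 0.1185/12 per month.
Level perpetuity: PV = PMT / r = 2,050 / (0.1185/12) = £207,594.94.

£207,594.94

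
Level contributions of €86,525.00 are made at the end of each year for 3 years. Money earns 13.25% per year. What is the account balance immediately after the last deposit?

€295,487.74

This is an ordinary annuity: 3 deposits of €86,525.00 at the end of each year.
Periodic rate r = 0.1325 per year.
FV = PMT × [((1+r)^n − 1)/r] = 86,525 × [(1+r)^3 − 1] / r = €295,487.74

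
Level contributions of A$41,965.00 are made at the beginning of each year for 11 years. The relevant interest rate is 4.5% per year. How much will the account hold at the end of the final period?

This is an annuity due: 11 deposits of A$41,965.00 at the beginning of each year.
Periodic rate r = 0.045 per year.
FV = PMT × [((1+r)^n − 1)/r] × (1+r) = 41,965 × [(1+r)^11 − 1] / r × (1+r) = A$606,983.10

A$606,983.10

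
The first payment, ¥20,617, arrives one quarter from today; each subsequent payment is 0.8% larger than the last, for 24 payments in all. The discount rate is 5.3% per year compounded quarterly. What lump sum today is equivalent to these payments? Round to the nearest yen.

¥460,316

Periodic rate r = 0.053/4 per quarter; n is counted in quarters.
Growing ordinary annuity: PV = PMT₁ × [1 − ((1+g)/(1+r))^n] / (r − g) = 20,617 × [1 − ((1+0.008)/(1+r))^24] / (r − 0.008) = ¥460,316.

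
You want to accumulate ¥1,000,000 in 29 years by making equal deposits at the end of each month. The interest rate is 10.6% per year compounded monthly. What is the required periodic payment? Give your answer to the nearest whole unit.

¥434

Level ordinary annuity; solve FV = PMT × [((1+r)^n − 1)/r] for PMT.
Periodic rate r = 0.106/12 per month; n is counted in months.
With n = 348: PMT = 1,000,000 / ([((1+r)^n − 1)/r]) = ¥434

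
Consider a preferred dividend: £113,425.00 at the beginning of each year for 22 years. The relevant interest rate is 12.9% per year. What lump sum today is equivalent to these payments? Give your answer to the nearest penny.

£923,895.24

This is an annuity due: 22 payments of £113,425.00 at the beginning of each year.
Periodic rate r = 0.129 per year.
PV = PMT × [(1 − (1+r)^−n)/r] × (1+r) = 113,425 × [1 − (1+r)^−22] / r × (1+r) = £923,895.24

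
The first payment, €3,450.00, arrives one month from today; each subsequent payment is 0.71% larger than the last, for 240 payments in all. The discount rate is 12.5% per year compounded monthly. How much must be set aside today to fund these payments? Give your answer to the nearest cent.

Periodic rate r = 0.125/12 per month; n is counted in months.
Growing ordinary annuity: PV = PMT₁ × [1 − ((1+g)/(1+r))^n] / (r − g) = 3,450 × [1 − ((1+0.0071)/(1+r))^240] / (r − 0.0071) = €567,681.21.

€567,681.21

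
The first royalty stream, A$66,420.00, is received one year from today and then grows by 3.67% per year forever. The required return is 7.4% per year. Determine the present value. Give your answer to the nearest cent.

A$1,780,697.05

Periodic rate r = 0.074 per year.
Growing perpetuity (Gordon): PV = PMT₁ / (r − g) = 66,420 / (r − 0.0367) = A$1,780,697.05.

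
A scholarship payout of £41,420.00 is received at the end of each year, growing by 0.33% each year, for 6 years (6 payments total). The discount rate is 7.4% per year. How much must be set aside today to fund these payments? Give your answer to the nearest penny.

£196,497.04

Periodic rate r = 0.074 per year.
Growing ordinary annuity: PV = PMT₁ × [1 − ((1+g)/(1+r))^n] / (r − g) = 41,420 × [1 − ((1+0.0033)/(1+r))^6] / (r − 0.0033) = £196,497.04.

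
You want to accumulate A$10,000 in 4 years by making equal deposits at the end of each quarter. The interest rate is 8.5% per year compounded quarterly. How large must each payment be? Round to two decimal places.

Level ordinary annuity; solve FV = PMT × [((1+r)^n − 1)/r] for PMT.
Periodic rate r = 0.085/4 per quarter; n is counted in quarters.
With n = 16: PMT = 10,000 / ([((1+r)^n − 1)/r]) = A$531.31

A$531.31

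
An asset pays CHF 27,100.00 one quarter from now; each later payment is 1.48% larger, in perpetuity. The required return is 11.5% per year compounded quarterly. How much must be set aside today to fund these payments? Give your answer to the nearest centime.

CHF 1,942,652.33

Periodic rate r = 0.115/4 per quarter.
Growing perpetuity (Gordon): PV = PMT₁ / (r − g) = 27,100 / (r − 0.0148) = CHF 1,942,652.33.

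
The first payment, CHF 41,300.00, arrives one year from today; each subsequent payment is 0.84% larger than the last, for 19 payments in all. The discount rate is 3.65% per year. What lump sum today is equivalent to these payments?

CHF 597,882.74

Periodic rate r = 0.0365 per year.
Growing ordinary annuity: PV = PMT₁ × [1 − ((1+g)/(1+r))^n] / (r − g) = 41,300 × [1 − ((1+0.0084)/(1+r))^19] / (r − 0.0084) = CHF 597,882.74.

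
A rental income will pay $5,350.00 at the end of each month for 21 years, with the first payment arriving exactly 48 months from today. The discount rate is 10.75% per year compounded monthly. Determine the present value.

$351,223.20

Ordinary annuity of 252 payments, first payment at period 48.
Periodic rate r = 0.1075/12 per month; n is counted in months.
The ordinary-annuity PV formula values the stream one period before the first payment (period 47); discount that back 47 periods:
PV₀ = 5,350 × [1 − (1+r)^−252] / r × (1+r)^−47 = $351,223.20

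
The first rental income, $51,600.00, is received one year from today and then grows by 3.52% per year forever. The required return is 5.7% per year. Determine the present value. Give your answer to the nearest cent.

$2,366,972.48

Periodic rate r = 0.057 per year.
Growing perpetuity (Gordon): PV = PMT₁ / (r − g) = 51,600 / (r − 0.0352) = $2,366,972.48.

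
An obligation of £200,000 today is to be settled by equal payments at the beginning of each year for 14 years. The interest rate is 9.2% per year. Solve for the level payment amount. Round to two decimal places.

Level annuity due; solve PV = PMT × [(1 − (1+r)^−n)/r] × (1+r) for PMT.
Periodic rate r = 0.092 per year.
With n = 14: PMT = 200,000 / ([(1 − (1+r)^−n)/r] × (1+r)) = £23,787.89

£23,787.89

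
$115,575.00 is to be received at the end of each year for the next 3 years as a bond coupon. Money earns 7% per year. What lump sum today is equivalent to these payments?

This is an ordinary annuity: 3 payments of $115,575.00 at the end of each year.
Periodic rate r = 0.07 per year.
PV = PMT × [(1 − (1+r)^−n)/r] = 115,575 × [1 − (1+r)^−3] / r = $303,305.33

$303,305.33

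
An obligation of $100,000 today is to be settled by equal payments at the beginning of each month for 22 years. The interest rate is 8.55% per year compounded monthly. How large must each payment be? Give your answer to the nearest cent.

$835.70

Level annuity due; solve PV = PMT × [(1 − (1+r)^−n)/r] × (1+r) for PMT.
Periodic rate r = 0.0855/12 per month; n is counted in months.
With n = 264: PMT = 100,000 / ([(1 − (1+r)^−n)/r] × (1+r)) = $835.70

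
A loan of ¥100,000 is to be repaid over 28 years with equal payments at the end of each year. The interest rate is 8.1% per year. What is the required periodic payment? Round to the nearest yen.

Level ordinary annuity; solve PV = PMT × [(1 − (1+r)^−n)/r] for PMT.
Periodic rate r = 0.081 per year.
With n = 28: PMT = 100,000 / ([(1 − (1+r)^−n)/r]) = ¥9,131

¥9,131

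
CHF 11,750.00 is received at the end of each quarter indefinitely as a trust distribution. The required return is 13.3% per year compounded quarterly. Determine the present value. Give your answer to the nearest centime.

CHF 353,383.46

Periodic rate r = 0.133/4 per quarter.
Level perpetuity: PV = PMT / r = 11,750 / (0.133/4) = CHF 353,383.46.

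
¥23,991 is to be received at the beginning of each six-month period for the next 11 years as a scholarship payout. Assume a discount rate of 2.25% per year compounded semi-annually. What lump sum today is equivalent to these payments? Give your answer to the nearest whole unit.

¥470,489

This is an annuity due: 22 payments of ¥23,991 at the beginning of each six-month period.
Periodic rate r = 0.0225/2 per half-year; n is counted in half-years.
PV = PMT × [(1 − (1+r)^−n)/r] × (1+r) = 23,991 × [1 − (1+r)^−22] / r × (1+r) = ¥470,489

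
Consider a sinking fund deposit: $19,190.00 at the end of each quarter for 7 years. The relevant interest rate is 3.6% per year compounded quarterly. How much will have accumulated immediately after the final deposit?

This is an ordinary annuity: 28 deposits of $19,190.00 at the end of each quarter.
Periodic rate r = 0.036/4 per quarter; n is counted in quarters.
FV = PMT × [((1+r)^n − 1)/r] = 19,190 × [(1+r)^28 − 1] / r = $607,995.81

$607,995.81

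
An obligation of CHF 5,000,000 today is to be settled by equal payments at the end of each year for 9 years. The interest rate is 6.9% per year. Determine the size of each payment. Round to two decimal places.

Level ordinary annuity; solve PV = PMT × [(1 − (1+r)^−n)/r] for PMT.
Periodic rate r = 0.069 per year.
With n = 9: PMT = 5,000,000 / ([(1 − (1+r)^−n)/r]) = CHF 764,170.95

CHF 764,170.95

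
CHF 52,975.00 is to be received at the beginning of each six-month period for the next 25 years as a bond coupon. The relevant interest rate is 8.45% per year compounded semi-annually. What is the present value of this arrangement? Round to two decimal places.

CHF 1,141,769.09

This is an annuity due: 50 payments of CHF 52,975.00 at the beginning of each six-month period.
Periodic rate r = 0.0845/2 per half-year; n is counted in half-years.
PV = PMT × [(1 − (1+r)^−n)/r] × (1+r) = 52,975 × [1 − (1+r)^−50] / r × (1+r) = CHF 1,141,769.09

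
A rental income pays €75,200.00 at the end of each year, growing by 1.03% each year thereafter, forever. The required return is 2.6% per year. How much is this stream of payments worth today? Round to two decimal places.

€4,789,808.92

Periodic rate r = 0.026 per year.
Growing perpetuity (Gordon): PV = PMT₁ / (r − g) = 75,200 / (r − 0.0103) = €4,789,808.92.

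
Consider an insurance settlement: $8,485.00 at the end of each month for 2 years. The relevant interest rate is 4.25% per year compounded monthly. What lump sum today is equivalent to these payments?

This is an ordinary annuity: 24 payments of $8,485.00 at the end of each month.
Periodic rate r = 0.0425/12 per month; n is counted in months.
PV = PMT × [(1 − (1+r)^−n)/r] = 8,485 × [1 − (1+r)^−24] / r = $194,894.92

$194,894.92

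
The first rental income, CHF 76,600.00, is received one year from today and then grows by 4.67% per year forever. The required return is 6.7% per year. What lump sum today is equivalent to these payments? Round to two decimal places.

CHF 3,773,399.01

Periodic rate r = 0.067 per year.
Growing perpetuity (Gordon): PV = PMT₁ / (r − g) = 76,600 / (r − 0.0467) = CHF 3,773,399.01.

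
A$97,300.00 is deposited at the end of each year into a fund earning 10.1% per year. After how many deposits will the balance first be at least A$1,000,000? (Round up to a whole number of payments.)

8 payments

Periodic rate r = 0.101 per year.
Ordinary annuity FV: 1,000,000 = 97,300 × [((1+r)^n − 1)/r].
(1+r)^n = 1 + 1,000,000 × r / 97,300, so n = ln(1 + 1,000,000·r/97,300) / ln(1+r) = 7.40.
Round up to a whole number of payments: n = 8.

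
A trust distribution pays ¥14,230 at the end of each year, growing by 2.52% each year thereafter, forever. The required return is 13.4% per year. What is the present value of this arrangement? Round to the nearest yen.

¥130,790

Periodic rate r = 0.134 per year.
Growing perpetuity (Gordon): PV = PMT₁ / (r − g) = 14,230 / (r − 0.0252) = ¥130,790.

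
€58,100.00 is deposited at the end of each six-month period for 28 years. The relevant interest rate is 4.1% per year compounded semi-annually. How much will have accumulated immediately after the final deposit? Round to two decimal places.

€5,995,651.86

This is an ordinary annuity: 56 deposits of €58,100.00 at the end of each six-month period.
Periodic rate r = 0.041/2 per half-year; n is counted in half-years.
FV = PMT × [((1+r)^n − 1)/r] = 58,100 × [(1+r)^56 − 1] / r = €5,995,651.86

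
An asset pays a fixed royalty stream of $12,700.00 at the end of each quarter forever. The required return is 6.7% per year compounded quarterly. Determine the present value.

$758,208.96

Periodic rate r = 0.067/4 per quarter.
Level perpetuity: PV = PMT / r = 12,700 / (0.067/4) = $758,208.96.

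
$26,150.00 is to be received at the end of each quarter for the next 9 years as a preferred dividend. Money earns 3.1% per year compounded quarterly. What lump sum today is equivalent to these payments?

This is an ordinary annuity: 36 payments of $26,150.00 at the end of each quarter.
Periodic rate r = 0.031/4 per quarter; n is counted in quarters.
PV = PMT × [(1 − (1+r)^−n)/r] = 26,150 × [1 − (1+r)^−36] / r = $818,734.39

$818,734.39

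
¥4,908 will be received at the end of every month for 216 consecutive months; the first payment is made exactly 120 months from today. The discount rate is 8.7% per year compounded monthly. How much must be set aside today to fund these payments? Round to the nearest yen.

¥226,372

Ordinary annuity of 216 payments, first payment at period 120.
Periodic rate r = 0.087/12 per month; n is counted in months.
The ordinary-annuity PV formula values the stream one period before the first payment (period 119); discount that back 119 periods:
PV₀ = 4,908 × [1 − (1+r)^−216] / r × (1+r)^−119 = ¥226,372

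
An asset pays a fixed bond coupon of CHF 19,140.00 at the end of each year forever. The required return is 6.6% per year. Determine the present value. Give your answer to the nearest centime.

Periodic rate r = 0.066 per year.
Level perpetuity: PV = PMT / r = 19,140 / (0.066) = CHF 290,000.00.

CHF 290,000.00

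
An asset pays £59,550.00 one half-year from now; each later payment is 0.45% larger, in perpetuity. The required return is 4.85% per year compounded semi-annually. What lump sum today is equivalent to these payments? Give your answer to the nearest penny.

Periodic rate r = 0.0485/2 per half-year.
Growing perpetuity (Gordon): PV = PMT₁ / (r − g) = 59,550 / (r − 0.0045) = £3,015,189.87.

£3,015,189.87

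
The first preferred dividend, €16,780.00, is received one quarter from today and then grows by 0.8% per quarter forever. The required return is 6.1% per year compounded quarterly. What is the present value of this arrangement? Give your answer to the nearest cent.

€2,314,482.76

Periodic rate r = 0.061/4 per quarter.
Growing perpetuity (Gordon): PV = PMT₁ / (r − g) = 16,780 / (r − 0.008) = €2,314,482.76.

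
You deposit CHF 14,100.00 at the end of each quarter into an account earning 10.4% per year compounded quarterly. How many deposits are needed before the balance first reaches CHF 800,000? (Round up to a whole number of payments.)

Periodic rate r = 0.104/4 per quarter; n is counted in quarters.
Ordinary annuity FV: 800,000 = 14,100 × [((1+r)^n − 1)/r].
(1+r)^n = 1 + 800,000 × r / 14,100, so n = ln(1 + 800,000·r/14,100) / ln(1+r) = 35.31.
Round up to a whole number of payments: n = 36.

36 payments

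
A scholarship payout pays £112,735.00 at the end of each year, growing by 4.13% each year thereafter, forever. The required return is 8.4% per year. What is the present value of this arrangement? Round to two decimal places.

£2,640,163.93

Periodic rate r = 0.084 per year.
Growing perpetuity (Gordon): PV = PMT₁ / (r − g) = 112,735 / (r − 0.0413) = £2,640,163.93.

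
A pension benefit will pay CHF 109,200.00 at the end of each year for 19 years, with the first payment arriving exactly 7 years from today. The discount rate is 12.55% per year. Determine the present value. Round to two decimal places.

Ordinary annuity of 19 payments, first payment at period 7.
Periodic rate r = 0.1255 per year.
The ordinary-annuity PV formula values the stream one period before the first payment (period 6); discount that back 6 periods:
PV₀ = 109,200 × [1 − (1+r)^−19] / r × (1+r)^−6 = CHF 382,777.60

CHF 382,777.60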